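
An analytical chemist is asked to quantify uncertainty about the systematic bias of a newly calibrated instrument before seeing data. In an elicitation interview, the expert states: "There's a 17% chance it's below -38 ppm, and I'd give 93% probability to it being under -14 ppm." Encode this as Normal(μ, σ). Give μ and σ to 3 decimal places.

The p-quantile of Normal(μ,σ) is μ + z_p·σ, with z_{0.17} = -0.9542 and z_{0.93} = 1.476.
Eliminate σ: μ = (z₂·x₁ − z₁·x₂)/(z₂ − z₁) = (1.476·-38 − (-0.9542)·-14)/2.43 = -28.576.
Then σ = (x₂ − x₁)/(z₂ − z₁) = (-14 − -38)/2.43 = 9.877.

μ = -28.576, σ = 9.877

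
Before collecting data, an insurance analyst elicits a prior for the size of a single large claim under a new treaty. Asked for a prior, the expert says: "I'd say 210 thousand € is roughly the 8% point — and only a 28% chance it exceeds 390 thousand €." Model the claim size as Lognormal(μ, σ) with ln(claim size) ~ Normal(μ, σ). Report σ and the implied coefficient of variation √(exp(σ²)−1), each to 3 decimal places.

If T ~ Lognormal(μ,σ) then ln T ~ Normal(μ,σ), so the p-quantile of ln T is μ + z_p·σ.
ln(210) = 5.347 and ln(390) = 5.966; z_{0.08} = -1.405, z_{0.72} = 0.5828.
σ = (5.966 − 5.347)/(0.5828 − (-1.405)) = 0.311.
μ = 5.347 − (-1.405)·0.311 = 5.785.
CV = √(exp(σ²)−1) = √(exp(0.0970)−1) = 0.319.

σ ≈ 0.311, CV ≈ 0.319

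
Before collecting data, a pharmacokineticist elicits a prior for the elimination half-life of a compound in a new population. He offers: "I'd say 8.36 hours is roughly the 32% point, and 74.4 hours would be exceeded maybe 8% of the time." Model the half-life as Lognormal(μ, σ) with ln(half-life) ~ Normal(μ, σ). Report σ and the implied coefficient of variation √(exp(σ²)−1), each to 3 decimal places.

If T ~ Lognormal(μ,σ) then ln T ~ Normal(μ,σ), so the p-quantile of ln T is μ + z_p·σ.
ln(8.36) = 2.123 and ln(74.4) = 4.309; z_{0.32} = -0.4677, z_{0.92} = 1.405.
σ = (4.309 − 2.123)/(1.405 − (-0.4677)) = 1.167.
μ = 2.123 − (-0.4677)·1.167 = 2.669.
CV = √(exp(σ²)−1) = √(exp(1.3625)−1) = 1.705.

σ ≈ 1.167, CV ≈ 1.705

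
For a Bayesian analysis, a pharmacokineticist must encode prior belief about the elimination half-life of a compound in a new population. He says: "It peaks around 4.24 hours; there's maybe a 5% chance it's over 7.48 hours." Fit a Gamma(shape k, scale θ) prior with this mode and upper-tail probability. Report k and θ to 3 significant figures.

Gamma(k,θ) with k>1 has mode (k−1)θ, so θ = 4.24/(k−1).
Need P(X < 7.48) = 0.95 with θ tied to k this way. Start at k = 2, θ = 4.24: P(X<7.48) ≈ 0.526.
Too low — raise k to concentrate. Iterating converges to k ≈ 9.65.
Then θ = 4.24/(9.65−1) ≈ 0.49.

k ≈ 9.65, θ ≈ 0.49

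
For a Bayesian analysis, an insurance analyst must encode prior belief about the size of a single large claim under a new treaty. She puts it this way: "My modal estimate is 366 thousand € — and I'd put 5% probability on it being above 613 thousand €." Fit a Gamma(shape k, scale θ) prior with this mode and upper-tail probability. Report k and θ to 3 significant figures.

k ≈ 11.5, θ ≈ 34.9

Gamma(k,θ) with k>1 has mode (k−1)θ, so θ = 366/(k−1).
Need P(X < 613) = 0.95 with θ tied to k this way. Start at k = 2, θ = 366: P(X<613) ≈ 0.499.
Too low — raise k to concentrate. Iterating converges to k ≈ 11.5.
Then θ = 366/(11.5−1) ≈ 34.9.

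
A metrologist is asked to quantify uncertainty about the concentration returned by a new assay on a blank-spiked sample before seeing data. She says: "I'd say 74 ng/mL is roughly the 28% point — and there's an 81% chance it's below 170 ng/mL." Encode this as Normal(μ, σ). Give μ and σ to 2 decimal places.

For Normal(μ,σ), the p-quantile is μ + z_p·σ. Here z_{0.28} = -0.5828, z_{0.81} = 0.8779.
So 74 = μ − 0.5828σ and 170 = μ + 0.8779σ.
Subtracting: σ = (170 − 74)/(0.8779 − (-0.5828)) = 65.72.
Then μ = 74 − (-0.5828)·65.72 = 112.30.

μ = 112.30, σ = 65.72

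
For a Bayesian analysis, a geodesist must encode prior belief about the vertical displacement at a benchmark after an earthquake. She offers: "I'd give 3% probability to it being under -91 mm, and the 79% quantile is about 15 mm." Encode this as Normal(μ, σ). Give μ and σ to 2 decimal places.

For Normal(μ,σ), the p-quantile is μ + z_p·σ. Here z_{0.03} = -1.881, z_{0.79} = 0.8064.
So -91 = μ − 1.881σ and 15 = μ + 0.8064σ.
Subtracting: σ = (15 − -91)/(0.8064 − (-1.881)) = 39.45.
Then μ = -91 − (-1.881)·39.45 = -16.81.

μ = -16.81, σ = 39.45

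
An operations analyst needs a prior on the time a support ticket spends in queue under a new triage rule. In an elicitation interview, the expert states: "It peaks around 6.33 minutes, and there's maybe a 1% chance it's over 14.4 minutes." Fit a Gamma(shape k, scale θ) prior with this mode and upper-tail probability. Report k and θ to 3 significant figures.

k ≈ 8.09, θ ≈ 0.893

Gamma(k,θ) with k>1 has mode (k−1)θ, so θ = 6.33/(k−1).
Need P(X < 14.4) = 0.99 with θ tied to k this way. Start at k = 2, θ = 6.33: P(X<14.4) ≈ 0.663.
Too low — raise k to concentrate. Iterating converges to k ≈ 8.09.
Then θ = 6.33/(8.09−1) ≈ 0.893.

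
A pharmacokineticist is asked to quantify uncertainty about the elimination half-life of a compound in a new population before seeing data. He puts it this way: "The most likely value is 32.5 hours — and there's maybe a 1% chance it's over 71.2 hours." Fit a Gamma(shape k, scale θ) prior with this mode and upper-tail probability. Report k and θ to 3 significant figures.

Gamma(k,θ) with k>1 has mode (k−1)θ, so θ = 32.5/(k−1).
Need P(X < 71.2) = 0.99 with θ tied to k this way. Start at k = 2, θ = 32.5: P(X<71.2) ≈ 0.643.
Too low — raise k to concentrate. Iterating converges to k ≈ 8.85.
Then θ = 32.5/(8.85−1) ≈ 4.14.

k ≈ 8.85, θ ≈ 4.14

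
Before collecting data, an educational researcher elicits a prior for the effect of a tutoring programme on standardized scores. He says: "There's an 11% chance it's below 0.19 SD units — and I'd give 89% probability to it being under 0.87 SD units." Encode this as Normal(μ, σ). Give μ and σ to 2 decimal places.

For Normal(μ,σ), the p-quantile is μ + z_p·σ. Here z_{0.11} = -1.227, z_{0.89} = 1.227.
So 0.19 = μ − 1.227σ and 0.87 = μ + 1.227σ.
Subtracting: σ = (0.87 − 0.19)/(1.227 − (-1.227)) = 0.28.
Then μ = 0.19 − (-1.227)·0.28 = 0.53.

μ = 0.53, σ = 0.28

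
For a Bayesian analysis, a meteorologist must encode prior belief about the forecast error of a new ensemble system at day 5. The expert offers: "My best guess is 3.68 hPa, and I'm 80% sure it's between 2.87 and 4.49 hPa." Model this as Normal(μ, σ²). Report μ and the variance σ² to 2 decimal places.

μ = 3.68, σ² = 0.40

A symmetric 80% interval runs μ ± z·σ with z = 1.282.
Half-width = 0.81, so σ = 0.81/1.282 = 0.632 and σ² = 0.40.
μ is the stated best guess, 3.68.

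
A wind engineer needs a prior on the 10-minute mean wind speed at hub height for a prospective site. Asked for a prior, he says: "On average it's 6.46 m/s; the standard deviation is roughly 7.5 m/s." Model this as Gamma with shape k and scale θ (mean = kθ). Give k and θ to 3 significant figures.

k ≈ 0.742, θ ≈ 8.71

For Gamma(k, scale θ): mean = kθ, variance = kθ², so CV = 1/√k.
CV = SD/mean = 7.5/6.46 = 1.161, hence k = 1/CV² = 0.742.
Then θ = mean/k = 6.46/0.742 = 8.71.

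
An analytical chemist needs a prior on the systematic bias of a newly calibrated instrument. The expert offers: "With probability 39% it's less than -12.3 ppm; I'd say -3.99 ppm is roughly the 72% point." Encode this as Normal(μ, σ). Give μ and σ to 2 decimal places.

For Normal(μ,σ), the p-quantile is μ + z_p·σ. Here z_{0.39} = -0.2793, z_{0.72} = 0.5828.
So -12.3 = μ − 0.2793σ and -3.99 = μ + 0.5828σ.
Subtracting: σ = (-3.99 − -12.3)/(0.5828 − (-0.2793)) = 9.64.
Then μ = -12.3 − (-0.2793)·9.64 = -9.61.

μ = -9.61, σ = 9.64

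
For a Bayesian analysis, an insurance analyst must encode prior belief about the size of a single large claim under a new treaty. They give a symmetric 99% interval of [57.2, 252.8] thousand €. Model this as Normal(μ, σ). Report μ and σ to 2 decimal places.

A symmetric 99% interval runs μ ± z·σ with z = 2.576.
Half-width = 97.8, so σ = 97.8/2.576 = 37.97.
μ is the interval midpoint, 155.00.

μ = 155.00, σ = 37.97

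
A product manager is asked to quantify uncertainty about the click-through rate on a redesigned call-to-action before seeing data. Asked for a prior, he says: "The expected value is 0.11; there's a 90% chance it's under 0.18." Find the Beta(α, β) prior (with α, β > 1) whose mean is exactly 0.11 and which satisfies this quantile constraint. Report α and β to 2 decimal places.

α ≈ 3.92, β ≈ 31.68

With mean 0.11 fixed, write α = 0.11s, β = 0.89s where s = α+β.
Need P(θ < 0.18) = 0.9 under Beta(0.11s, 0.89s). Normal approximation: (q−m)/√(m(1−m)/s) ≈ z_{0.9} = 1.28, so s ≈ 0.11·0.89·(1.28)²/(0.18−0.11)² = 32.8.
At s = 32.8: P(θ<0.18) ≈ 0.893. Adjusting to match 0.9 gives s ≈ 35.60.
So α = 0.11·35.60 ≈ 3.92, β = 0.89·35.60 ≈ 31.68.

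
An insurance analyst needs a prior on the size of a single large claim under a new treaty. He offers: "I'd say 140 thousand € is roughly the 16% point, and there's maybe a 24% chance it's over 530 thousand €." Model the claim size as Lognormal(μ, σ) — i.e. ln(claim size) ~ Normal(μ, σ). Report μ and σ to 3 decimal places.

If T ~ Lognormal(μ,σ) then ln T ~ Normal(μ,σ), so the p-quantile of ln T is μ + z_p·σ.
ln(140) = 4.942 and ln(530) = 6.273; z_{0.16} = -0.9945, z_{0.76} = 0.7063.
σ = (6.273 − 4.942)/(0.7063 − (-0.9945)) = 0.783.
μ = 4.942 − (-0.9945)·0.783 = 5.720.

μ ≈ 5.720, σ ≈ 0.783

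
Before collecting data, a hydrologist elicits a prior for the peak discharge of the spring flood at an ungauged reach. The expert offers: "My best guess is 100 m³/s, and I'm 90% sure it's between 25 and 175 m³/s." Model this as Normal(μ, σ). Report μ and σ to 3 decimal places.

μ = 100.000, σ = 45.597

A symmetric 90% interval runs μ ± z·σ with z = 1.645.
Half-width = 75, so σ = 75/1.645 = 45.597.
μ is the stated best guess, 100.000.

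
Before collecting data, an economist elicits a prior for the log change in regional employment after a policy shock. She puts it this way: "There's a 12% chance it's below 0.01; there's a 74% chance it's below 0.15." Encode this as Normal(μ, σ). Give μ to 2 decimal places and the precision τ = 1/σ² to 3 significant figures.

For Normal(μ,σ), the p-quantile is μ + z_p·σ. Here z_{0.12} = -1.175, z_{0.74} = 0.6433.
So 0.01 = μ − 1.175σ and 0.15 = μ + 0.6433σ.
Subtracting: σ = (0.15 − 0.01)/(0.6433 − (-1.175)) = 0.08.
Then μ = 0.01 − (-1.175)·0.08 = 0.10.
Precision τ = 1/σ² = 1/0.07699² = 169.

μ = 0.10, τ = 169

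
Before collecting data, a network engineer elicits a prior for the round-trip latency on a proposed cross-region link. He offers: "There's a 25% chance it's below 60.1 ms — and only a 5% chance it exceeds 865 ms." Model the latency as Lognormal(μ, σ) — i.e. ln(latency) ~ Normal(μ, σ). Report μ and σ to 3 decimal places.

μ ≈ 4.872, σ ≈ 1.150

If T ~ Lognormal(μ,σ) then ln T ~ Normal(μ,σ), so the p-quantile of ln T is μ + z_p·σ.
ln(60.1) = 4.096 and ln(865) = 6.763; z_{0.25} = -0.6745, z_{0.95} = 1.645.
σ = (6.763 − 4.096)/(1.645 − (-0.6745)) = 1.150.
μ = 4.096 − (-0.6745)·1.150 = 4.872.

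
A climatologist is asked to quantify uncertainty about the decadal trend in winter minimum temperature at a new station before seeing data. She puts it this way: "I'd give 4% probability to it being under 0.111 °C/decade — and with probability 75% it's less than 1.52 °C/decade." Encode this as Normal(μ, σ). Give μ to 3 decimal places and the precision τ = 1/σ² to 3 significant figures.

μ = 1.128, τ = 2.96

The p-quantile of Normal(μ,σ) is μ + z_p·σ, with z_{0.04} = -1.751 and z_{0.75} = 0.6745.
Eliminate σ: μ = (z₂·x₁ − z₁·x₂)/(z₂ − z₁) = (0.6745·0.111 − (-1.751)·1.52)/2.425 = 1.128.
Then σ = (x₂ − x₁)/(z₂ − z₁) = (1.52 − 0.111)/2.425 = 0.581.
Precision τ = 1/σ² = 1/0.581² = 2.96.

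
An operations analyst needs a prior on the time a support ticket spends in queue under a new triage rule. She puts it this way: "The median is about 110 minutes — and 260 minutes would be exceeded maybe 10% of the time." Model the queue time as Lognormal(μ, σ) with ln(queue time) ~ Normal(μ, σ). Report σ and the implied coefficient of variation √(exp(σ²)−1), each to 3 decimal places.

σ ≈ 0.671, CV ≈ 0.754

If T ~ Lognormal(μ,σ) then ln T ~ Normal(μ,σ), so the p-quantile of ln T is μ + z_p·σ.
ln(110) = 4.7 and ln(260) = 5.561; z_{0.5} = 0, z_{0.9} = 1.282.
σ = (5.561 − 4.7)/(1.282 − (0)) = 0.671.
μ = 4.7 − (0)·0.671 = 4.700.
CV = √(exp(σ²)−1) = √(exp(0.4505)−1) = 0.754.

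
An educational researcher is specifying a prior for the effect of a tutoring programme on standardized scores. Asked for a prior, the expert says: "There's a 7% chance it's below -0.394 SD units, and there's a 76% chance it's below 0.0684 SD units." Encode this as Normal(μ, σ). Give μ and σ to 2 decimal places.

The p-quantile of Normal(μ,σ) is μ + z_p·σ, with z_{0.07} = -1.476 and z_{0.76} = 0.7063.
Eliminate σ: μ = (z₂·x₁ − z₁·x₂)/(z₂ − z₁) = (0.7063·-0.394 − (-1.476)·0.0684)/2.182 = -0.08.
Then σ = (x₂ − x₁)/(z₂ − z₁) = (0.0684 − -0.394)/2.182 = 0.21.

μ = -0.08, σ = 0.21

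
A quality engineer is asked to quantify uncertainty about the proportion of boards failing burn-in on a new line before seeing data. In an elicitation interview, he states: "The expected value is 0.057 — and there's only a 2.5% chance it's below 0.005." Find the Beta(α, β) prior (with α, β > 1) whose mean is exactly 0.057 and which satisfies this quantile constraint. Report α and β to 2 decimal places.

α ≈ 1.62, β ≈ 26.80

With mean 0.057 fixed, write α = 0.057s, β = 0.943s where s = α+β.
Need P(θ < 0.005) = 0.025 under Beta(0.057s, 0.943s). Normal approximation: (q−m)/√(m(1−m)/s) ≈ z_{0.025} = -1.96, so s ≈ 0.057·0.943·(-1.96)²/(0.005−0.057)² = 76.4.
At s = 76.4: P(θ<0.005) ≈ 0.000. Adjusting to match 0.025 gives s ≈ 28.42.
So α = 0.057·28.42 ≈ 1.62, β = 0.943·28.42 ≈ 26.80.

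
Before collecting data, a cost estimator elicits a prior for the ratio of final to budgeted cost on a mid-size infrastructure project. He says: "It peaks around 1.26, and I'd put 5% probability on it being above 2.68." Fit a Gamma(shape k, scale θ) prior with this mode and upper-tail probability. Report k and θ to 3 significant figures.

k ≈ 5.84, θ ≈ 0.26

Gamma(k,θ) with k>1 has mode (k−1)θ, so θ = 1.26/(k−1).
Need P(X < 2.68) = 0.95 with θ tied to k this way. Start at k = 2, θ = 1.26: P(X<2.68) ≈ 0.627.
Too low — raise k to concentrate. Iterating converges to k ≈ 5.84.
Then θ = 1.26/(5.84−1) ≈ 0.26.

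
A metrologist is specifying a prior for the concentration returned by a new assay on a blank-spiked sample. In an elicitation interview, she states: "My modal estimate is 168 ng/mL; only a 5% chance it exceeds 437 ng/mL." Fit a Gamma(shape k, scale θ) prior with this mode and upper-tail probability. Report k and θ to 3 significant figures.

Gamma(k,θ) with k>1 has mode (k−1)θ, so θ = 168/(k−1).
Need P(X < 437) = 0.95 with θ tied to k this way. Start at k = 2, θ = 168: P(X<437) ≈ 0.733.
Too low — raise k to concentrate. Iterating converges to k ≈ 3.96.
Then θ = 168/(3.96−1) ≈ 56.8.

k ≈ 3.96, θ ≈ 56.8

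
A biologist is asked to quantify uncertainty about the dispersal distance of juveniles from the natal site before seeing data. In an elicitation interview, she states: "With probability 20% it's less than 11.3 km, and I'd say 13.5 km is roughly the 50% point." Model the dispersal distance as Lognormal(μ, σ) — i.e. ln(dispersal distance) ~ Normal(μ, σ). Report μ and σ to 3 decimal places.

If T ~ Lognormal(μ,σ) then ln T ~ Normal(μ,σ), so the p-quantile of ln T is μ + z_p·σ.
ln(11.3) = 2.425 and ln(13.5) = 2.603; z_{0.2} = -0.8416, z_{0.5} = 0.
σ = (2.603 − 2.425)/(0 − (-0.8416)) = 0.211.
μ = 2.425 − (-0.8416)·0.211 = 2.603.

μ ≈ 2.603, σ ≈ 0.211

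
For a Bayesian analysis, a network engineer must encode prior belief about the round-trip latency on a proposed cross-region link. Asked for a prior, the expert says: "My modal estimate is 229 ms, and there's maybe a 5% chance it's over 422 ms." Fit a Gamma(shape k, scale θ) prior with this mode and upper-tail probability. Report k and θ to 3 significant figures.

k ≈ 8.45, θ ≈ 30.7

Gamma(k,θ) with k>1 has mode (k−1)θ, so θ = 229/(k−1).
Need P(X < 422) = 0.95 with θ tied to k this way. Start at k = 2, θ = 229: P(X<422) ≈ 0.550.
Too low — raise k to concentrate. Iterating converges to k ≈ 8.45.
Then θ = 229/(8.45−1) ≈ 30.7.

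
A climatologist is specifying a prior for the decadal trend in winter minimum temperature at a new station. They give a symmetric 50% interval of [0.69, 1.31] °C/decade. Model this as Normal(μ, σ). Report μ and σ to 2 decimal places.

A symmetric 50% interval runs μ ± z·σ with z = 0.6745.
Half-width = 0.31, so σ = 0.31/0.6745 = 0.46.
μ is the interval midpoint, 1.00.

μ = 1.00, σ = 0.46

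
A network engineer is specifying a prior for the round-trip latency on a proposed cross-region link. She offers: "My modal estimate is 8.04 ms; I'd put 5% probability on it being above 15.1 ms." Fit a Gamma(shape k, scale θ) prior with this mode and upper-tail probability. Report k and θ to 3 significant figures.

k ≈ 8, θ ≈ 1.15

Gamma(k,θ) with k>1 has mode (k−1)θ, so θ = 8.04/(k−1).
Need P(X < 15.1) = 0.95 with θ tied to k this way. Start at k = 2, θ = 8.04: P(X<15.1) ≈ 0.560.
Too low — raise k to concentrate. Iterating converges to k ≈ 8.
Then θ = 8.04/(8−1) ≈ 1.15.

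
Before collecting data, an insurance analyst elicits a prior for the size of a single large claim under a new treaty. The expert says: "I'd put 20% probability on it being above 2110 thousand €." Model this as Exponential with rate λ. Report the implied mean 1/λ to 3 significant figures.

P(T > 2110.0) = e^(−λ·2110.0) = 0.2, so λ = −ln(0.2)/2110.0 = 0.000763.
Mean = 1/λ = 1310 thousand €.

mean ≈ 1310 thousand €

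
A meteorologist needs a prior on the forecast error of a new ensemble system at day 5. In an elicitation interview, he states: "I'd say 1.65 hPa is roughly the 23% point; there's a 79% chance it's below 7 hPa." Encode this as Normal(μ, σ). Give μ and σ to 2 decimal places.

The p-quantile of Normal(μ,σ) is μ + z_p·σ, with z_{0.23} = -0.7388 and z_{0.79} = 0.8064.
Eliminate σ: μ = (z₂·x₁ − z₁·x₂)/(z₂ − z₁) = (0.8064·1.65 − (-0.7388)·7)/1.545 = 4.21.
Then σ = (x₂ − x₁)/(z₂ − z₁) = (7 − 1.65)/1.545 = 3.46.

μ = 4.21, σ = 3.46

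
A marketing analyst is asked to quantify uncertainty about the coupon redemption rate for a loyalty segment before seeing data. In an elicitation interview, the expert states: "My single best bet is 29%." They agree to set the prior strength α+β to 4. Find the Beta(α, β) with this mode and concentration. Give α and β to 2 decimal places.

For α,β > 1 the Beta mode is (α−1)/(α+β−2). With α+β = 4, the mode is (α−1)/2.
Set (α−1)/2 = 0.29 → α = 1 + 0.29·2 = 1.58.
β = 4 − α = 2.42.

α = 1.58, β = 2.42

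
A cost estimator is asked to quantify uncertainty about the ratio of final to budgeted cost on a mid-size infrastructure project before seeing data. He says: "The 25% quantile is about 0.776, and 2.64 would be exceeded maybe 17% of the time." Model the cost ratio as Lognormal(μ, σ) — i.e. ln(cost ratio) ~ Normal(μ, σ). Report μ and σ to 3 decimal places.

If T ~ Lognormal(μ,σ) then ln T ~ Normal(μ,σ), so the p-quantile of ln T is μ + z_p·σ.
ln(0.776) = -0.2536 and ln(2.64) = 0.9708; z_{0.25} = -0.6745, z_{0.83} = 0.9542.
σ = (0.9708 − -0.2536)/(0.9542 − (-0.6745)) = 0.752.
μ = -0.2536 − (-0.6745)·0.752 = 0.253.

μ ≈ 0.253, σ ≈ 0.752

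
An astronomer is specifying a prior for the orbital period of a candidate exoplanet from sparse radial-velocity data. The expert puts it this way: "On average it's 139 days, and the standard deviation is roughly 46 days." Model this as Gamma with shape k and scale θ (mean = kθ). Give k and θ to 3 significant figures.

k ≈ 9.13, θ ≈ 15.2

For Gamma(k, scale θ): mean = kθ, variance = kθ², so CV = 1/√k.
CV = SD/mean = 46/139 = 0.3309, hence k = 1/CV² = 9.13.
Then θ = mean/k = 139/9.13 = 15.2.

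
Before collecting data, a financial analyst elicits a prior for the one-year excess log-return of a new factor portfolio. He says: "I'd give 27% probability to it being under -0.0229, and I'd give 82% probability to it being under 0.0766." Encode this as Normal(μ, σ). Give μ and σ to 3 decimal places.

The p-quantile of Normal(μ,σ) is μ + z_p·σ, with z_{0.27} = -0.6128 and z_{0.82} = 0.9154.
Eliminate σ: μ = (z₂·x₁ − z₁·x₂)/(z₂ − z₁) = (0.9154·-0.0229 − (-0.6128)·0.0766)/1.528 = 0.017.
Then σ = (x₂ − x₁)/(z₂ − z₁) = (0.0766 − -0.0229)/1.528 = 0.065.

μ = 0.017, σ = 0.065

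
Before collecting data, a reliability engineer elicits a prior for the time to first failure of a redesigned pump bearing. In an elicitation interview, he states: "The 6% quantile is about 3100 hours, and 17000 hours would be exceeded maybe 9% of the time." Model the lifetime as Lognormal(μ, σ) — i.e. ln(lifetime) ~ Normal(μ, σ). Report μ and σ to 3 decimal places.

μ ≈ 8.953, σ ≈ 0.588

If T ~ Lognormal(μ,σ) then ln T ~ Normal(μ,σ), so the p-quantile of ln T is μ + z_p·σ.
ln(3100) = 8.039 and ln(17000) = 9.741; z_{0.06} = -1.555, z_{0.91} = 1.341.
σ = (9.741 − 8.039)/(1.341 − (-1.555)) = 0.588.
μ = 8.039 − (-1.555)·0.588 = 8.953.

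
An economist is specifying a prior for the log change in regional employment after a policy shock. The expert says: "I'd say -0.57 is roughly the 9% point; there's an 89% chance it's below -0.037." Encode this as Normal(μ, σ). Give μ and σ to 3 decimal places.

The p-quantile of Normal(μ,σ) is μ + z_p·σ, with z_{0.09} = -1.341 and z_{0.89} = 1.227.
Eliminate σ: μ = (z₂·x₁ − z₁·x₂)/(z₂ − z₁) = (1.227·-0.57 − (-1.341)·-0.037)/2.567 = -0.292.
Then σ = (x₂ − x₁)/(z₂ − z₁) = (-0.037 − -0.57)/2.567 = 0.208.

μ = -0.292, σ = 0.208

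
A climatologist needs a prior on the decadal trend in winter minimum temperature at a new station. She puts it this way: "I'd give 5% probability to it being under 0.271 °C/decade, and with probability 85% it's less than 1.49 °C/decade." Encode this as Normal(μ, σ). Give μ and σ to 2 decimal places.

The p-quantile of Normal(μ,σ) is μ + z_p·σ, with z_{0.05} = -1.645 and z_{0.85} = 1.036.
Eliminate σ: μ = (z₂·x₁ − z₁·x₂)/(z₂ − z₁) = (1.036·0.271 − (-1.645)·1.49)/2.681 = 1.02.
Then σ = (x₂ − x₁)/(z₂ − z₁) = (1.49 − 0.271)/2.681 = 0.45.

μ = 1.02, σ = 0.45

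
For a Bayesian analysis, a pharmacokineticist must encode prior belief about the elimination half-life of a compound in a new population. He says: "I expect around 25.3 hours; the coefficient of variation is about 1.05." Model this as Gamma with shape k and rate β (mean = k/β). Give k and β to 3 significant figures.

For Gamma(k, rate β): mean = k/β, variance = k/β², so CV = 1/√k.
CV = 1.05, hence k = 1/CV² = 0.907.
Then β = k/mean = 0.907/25.3 = 0.0359.

k ≈ 0.907, β ≈ 0.0359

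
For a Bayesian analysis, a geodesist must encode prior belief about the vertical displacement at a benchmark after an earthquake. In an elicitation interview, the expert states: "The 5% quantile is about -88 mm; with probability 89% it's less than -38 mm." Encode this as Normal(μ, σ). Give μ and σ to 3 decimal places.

The p-quantile of Normal(μ,σ) is μ + z_p·σ, with z_{0.05} = -1.645 and z_{0.89} = 1.227.
Eliminate σ: μ = (z₂·x₁ − z₁·x₂)/(z₂ − z₁) = (1.227·-88 − (-1.645)·-38)/2.871 = -59.358.
Then σ = (x₂ − x₁)/(z₂ − z₁) = (-38 − -88)/2.871 = 17.413.

μ = -59.358, σ = 17.413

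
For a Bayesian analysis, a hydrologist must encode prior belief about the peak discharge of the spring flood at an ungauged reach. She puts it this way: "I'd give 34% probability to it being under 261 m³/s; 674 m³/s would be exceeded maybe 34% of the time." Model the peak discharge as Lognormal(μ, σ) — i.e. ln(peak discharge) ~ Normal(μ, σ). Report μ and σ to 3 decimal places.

μ ≈ 6.039, σ ≈ 1.150

If T ~ Lognormal(μ,σ) then ln T ~ Normal(μ,σ), so the p-quantile of ln T is μ + z_p·σ.
ln(261) = 5.565 and ln(674) = 6.513; z_{0.34} = -0.4125, z_{0.66} = 0.4125.
σ = (6.513 − 5.565)/(0.4125 − (-0.4125)) = 1.150.
μ = 5.565 − (-0.4125)·1.150 = 6.039.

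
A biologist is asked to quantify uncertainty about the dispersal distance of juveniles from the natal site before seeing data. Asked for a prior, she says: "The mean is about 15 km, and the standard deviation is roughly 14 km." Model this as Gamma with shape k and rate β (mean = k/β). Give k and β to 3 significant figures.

k ≈ 1.15, β ≈ 0.0765

For Gamma(k, rate β): mean = k/β, variance = k/β², so CV = 1/√k.
CV = SD/mean = 14/15 = 0.9333, hence k = 1/CV² = 1.15.
Then β = k/mean = 1.15/15 = 0.0765.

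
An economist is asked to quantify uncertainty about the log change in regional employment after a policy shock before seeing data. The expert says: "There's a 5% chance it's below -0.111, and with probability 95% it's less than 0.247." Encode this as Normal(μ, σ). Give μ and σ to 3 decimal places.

The p-quantile of Normal(μ,σ) is μ + z_p·σ, with z_{0.05} = -1.645 and z_{0.95} = 1.645.
Eliminate σ: μ = (z₂·x₁ − z₁·x₂)/(z₂ − z₁) = (1.645·-0.111 − (-1.645)·0.247)/3.29 = 0.068.
Then σ = (x₂ − x₁)/(z₂ − z₁) = (0.247 − -0.111)/3.29 = 0.109.

μ = 0.068, σ = 0.109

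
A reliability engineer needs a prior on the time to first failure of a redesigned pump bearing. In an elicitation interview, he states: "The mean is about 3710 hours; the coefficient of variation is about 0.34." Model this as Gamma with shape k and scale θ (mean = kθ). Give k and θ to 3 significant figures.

k ≈ 8.65, θ ≈ 429

For Gamma(k, scale θ): mean = kθ, variance = kθ², so CV = 1/√k.
CV = 0.34, hence k = 1/CV² = 8.65.
Then θ = mean/k = 3710/8.65 = 429.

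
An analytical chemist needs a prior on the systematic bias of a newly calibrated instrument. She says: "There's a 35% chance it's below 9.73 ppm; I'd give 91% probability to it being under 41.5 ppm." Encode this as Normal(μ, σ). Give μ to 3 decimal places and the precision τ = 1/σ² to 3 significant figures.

For Normal(μ,σ), the p-quantile is μ + z_p·σ. Here z_{0.35} = -0.3853, z_{0.91} = 1.341.
So 9.73 = μ − 0.3853σ and 41.5 = μ + 1.341σ.
Subtracting: σ = (41.5 − 9.73)/(1.341 − (-0.3853)) = 18.406.
Then μ = 9.73 − (-0.3853)·18.406 = 16.822.
Precision τ = 1/σ² = 1/18.41² = 0.00295.

μ = 16.822, τ = 0.00295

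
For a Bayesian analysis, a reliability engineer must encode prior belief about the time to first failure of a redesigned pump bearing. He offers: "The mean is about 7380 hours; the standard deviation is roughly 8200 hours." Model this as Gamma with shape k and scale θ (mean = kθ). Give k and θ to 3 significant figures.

For Gamma(k, scale θ): mean = kθ, variance = kθ², so CV = 1/√k.
CV = SD/mean = 8200/7380 = 1.111, hence k = 1/CV² = 0.81.
Then θ = mean/k = 7380/0.81 = 9110.

k ≈ 0.81, θ ≈ 9110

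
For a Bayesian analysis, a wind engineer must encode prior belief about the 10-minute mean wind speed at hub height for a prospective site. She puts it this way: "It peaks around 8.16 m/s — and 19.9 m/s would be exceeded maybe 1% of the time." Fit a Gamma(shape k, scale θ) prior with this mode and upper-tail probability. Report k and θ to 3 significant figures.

k ≈ 6.94, θ ≈ 1.37

Gamma(k,θ) with k>1 has mode (k−1)θ, so θ = 8.16/(k−1).
Need P(X < 19.9) = 0.99 with θ tied to k this way. Start at k = 2, θ = 8.16: P(X<19.9) ≈ 0.700.
Too low — raise k to concentrate. Iterating converges to k ≈ 6.94.
Then θ = 8.16/(6.94−1) ≈ 1.37.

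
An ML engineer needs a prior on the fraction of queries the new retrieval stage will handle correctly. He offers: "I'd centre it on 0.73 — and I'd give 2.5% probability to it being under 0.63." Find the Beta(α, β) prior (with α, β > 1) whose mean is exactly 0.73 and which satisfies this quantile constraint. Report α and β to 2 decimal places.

α ≈ 60.40, β ≈ 22.34

With mean 0.73 fixed, write α = 0.73s, β = 0.27s where s = α+β.
Need P(θ < 0.63) = 0.025 under Beta(0.73s, 0.27s). Normal approximation: (q−m)/√(m(1−m)/s) ≈ z_{0.025} = -1.96, so s ≈ 0.73·0.27·(-1.96)²/(0.63−0.73)² = 75.7.
At s = 75.7: P(θ<0.63) ≈ 0.030. Adjusting to match 0.025 gives s ≈ 82.74.
So α = 0.73·82.74 ≈ 60.40, β = 0.27·82.74 ≈ 22.34.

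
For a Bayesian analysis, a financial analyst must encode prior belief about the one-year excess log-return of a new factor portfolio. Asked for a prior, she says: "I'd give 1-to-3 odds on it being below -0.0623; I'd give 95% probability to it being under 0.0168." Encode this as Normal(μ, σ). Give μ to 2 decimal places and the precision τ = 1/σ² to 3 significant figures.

The p-quantile of Normal(μ,σ) is μ + z_p·σ, with z_{0.25} = -0.6745 and z_{0.95} = 1.645.
Eliminate σ: μ = (z₂·x₁ − z₁·x₂)/(z₂ − z₁) = (1.645·-0.0623 − (-0.6745)·0.0168)/2.319 = -0.04.
Then σ = (x₂ − x₁)/(z₂ − z₁) = (0.0168 − -0.0623)/2.319 = 0.03.
Precision τ = 1/σ² = 1/0.0341² = 860.

μ = -0.04, τ = 860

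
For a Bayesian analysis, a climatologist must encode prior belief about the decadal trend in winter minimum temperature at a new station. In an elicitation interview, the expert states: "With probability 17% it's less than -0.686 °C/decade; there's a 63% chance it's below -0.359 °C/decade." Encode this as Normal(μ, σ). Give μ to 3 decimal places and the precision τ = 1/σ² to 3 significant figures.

The p-quantile of Normal(μ,σ) is μ + z_p·σ, with z_{0.17} = -0.9542 and z_{0.63} = 0.3319.
Eliminate σ: μ = (z₂·x₁ − z₁·x₂)/(z₂ − z₁) = (0.3319·-0.686 − (-0.9542)·-0.359)/1.286 = -0.443.
Then σ = (x₂ − x₁)/(z₂ − z₁) = (-0.359 − -0.686)/1.286 = 0.254.
Precision τ = 1/σ² = 1/0.2543² = 15.5.

μ = -0.443, τ = 15.5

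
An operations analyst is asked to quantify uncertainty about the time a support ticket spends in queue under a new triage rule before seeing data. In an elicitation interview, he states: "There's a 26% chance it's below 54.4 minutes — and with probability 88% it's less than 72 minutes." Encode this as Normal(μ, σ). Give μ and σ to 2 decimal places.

μ = 60.63, σ = 9.68

The p-quantile of Normal(μ,σ) is μ + z_p·σ, with z_{0.26} = -0.6433 and z_{0.88} = 1.175.
Eliminate σ: μ = (z₂·x₁ − z₁·x₂)/(z₂ − z₁) = (1.175·54.4 − (-0.6433)·72)/1.818 = 60.63.
Then σ = (x₂ − x₁)/(z₂ − z₁) = (72 − 54.4)/1.818 = 9.68.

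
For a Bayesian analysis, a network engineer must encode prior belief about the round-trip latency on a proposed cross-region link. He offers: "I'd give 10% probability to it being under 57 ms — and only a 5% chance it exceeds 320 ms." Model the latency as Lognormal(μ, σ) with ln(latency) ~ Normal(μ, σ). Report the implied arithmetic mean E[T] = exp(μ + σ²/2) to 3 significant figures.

E[T] ≈ 144 ms

If T ~ Lognormal(μ,σ) then ln T ~ Normal(μ,σ), so the p-quantile of ln T is μ + z_p·σ.
ln(57) = 4.043 and ln(320) = 5.768; z_{0.1} = -1.282, z_{0.95} = 1.645.
σ = (5.768 − 4.043)/(1.645 − (-1.282)) = 0.590.
μ = 4.043 − (-1.282)·0.590 = 4.799.
E[T] = exp(μ + σ²/2) = exp(4.799 + 0.1738) = 144 ms.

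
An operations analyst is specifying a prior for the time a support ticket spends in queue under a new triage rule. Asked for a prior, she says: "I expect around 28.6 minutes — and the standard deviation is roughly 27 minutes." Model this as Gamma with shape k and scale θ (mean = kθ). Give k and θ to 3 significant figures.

For Gamma(k, scale θ): mean = kθ, variance = kθ², so CV = 1/√k.
CV = SD/mean = 27/28.6 = 0.9441, hence k = 1/CV² = 1.12.
Then θ = mean/k = 28.6/1.12 = 25.5.

k ≈ 1.12, θ ≈ 25.5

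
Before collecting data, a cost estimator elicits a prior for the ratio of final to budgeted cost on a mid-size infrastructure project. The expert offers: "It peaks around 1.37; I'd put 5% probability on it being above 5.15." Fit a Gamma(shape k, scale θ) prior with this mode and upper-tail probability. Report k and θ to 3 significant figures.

Gamma(k,θ) with k>1 has mode (k−1)θ, so θ = 1.37/(k−1).
Need P(X < 5.15) = 0.95 with θ tied to k this way. Start at k = 2, θ = 1.37: P(X<5.15) ≈ 0.889.
Too low — raise k to concentrate. Iterating converges to k ≈ 2.45.
Then θ = 1.37/(2.45−1) ≈ 0.943.

k ≈ 2.45, θ ≈ 0.943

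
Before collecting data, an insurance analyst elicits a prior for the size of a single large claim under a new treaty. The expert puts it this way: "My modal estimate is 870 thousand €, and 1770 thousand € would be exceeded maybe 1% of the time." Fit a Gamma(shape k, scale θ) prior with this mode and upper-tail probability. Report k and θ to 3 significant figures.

k ≈ 10.7, θ ≈ 89.6

Gamma(k,θ) with k>1 has mode (k−1)θ, so θ = 870/(k−1).
Need P(X < 1770) = 0.99 with θ tied to k this way. Start at k = 2, θ = 870: P(X<1770) ≈ 0.603.
Too low — raise k to concentrate. Iterating converges to k ≈ 10.7.
Then θ = 870/(10.7−1) ≈ 89.6.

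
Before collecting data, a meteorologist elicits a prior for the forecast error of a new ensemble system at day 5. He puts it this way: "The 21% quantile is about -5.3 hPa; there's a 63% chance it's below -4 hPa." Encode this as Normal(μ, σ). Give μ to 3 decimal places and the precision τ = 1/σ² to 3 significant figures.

μ = -4.379, τ = 0.767

The p-quantile of Normal(μ,σ) is μ + z_p·σ, with z_{0.21} = -0.8064 and z_{0.63} = 0.3319.
Eliminate σ: μ = (z₂·x₁ − z₁·x₂)/(z₂ − z₁) = (0.3319·-5.3 − (-0.8064)·-4)/1.138 = -4.379.
Then σ = (x₂ − x₁)/(z₂ − z₁) = (-4 − -5.3)/1.138 = 1.142.
Precision τ = 1/σ² = 1/1.142² = 0.767.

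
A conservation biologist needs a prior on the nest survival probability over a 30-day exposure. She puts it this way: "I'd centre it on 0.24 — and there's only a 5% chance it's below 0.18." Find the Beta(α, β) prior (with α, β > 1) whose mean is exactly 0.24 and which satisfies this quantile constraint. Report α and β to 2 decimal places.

With mean 0.24 fixed, write α = 0.24s, β = 0.76s where s = α+β.
Need P(θ < 0.18) = 0.05 under Beta(0.24s, 0.76s). Normal approximation: (q−m)/√(m(1−m)/s) ≈ z_{0.05} = -1.64, so s ≈ 0.24·0.76·(-1.64)²/(0.18−0.24)² = 137.1.
At s = 137.1: P(θ<0.18) ≈ 0.043. Adjusting to match 0.05 gives s ≈ 125.68.
So α = 0.24·125.68 ≈ 30.16, β = 0.76·125.68 ≈ 95.52.

α ≈ 30.16, β ≈ 95.52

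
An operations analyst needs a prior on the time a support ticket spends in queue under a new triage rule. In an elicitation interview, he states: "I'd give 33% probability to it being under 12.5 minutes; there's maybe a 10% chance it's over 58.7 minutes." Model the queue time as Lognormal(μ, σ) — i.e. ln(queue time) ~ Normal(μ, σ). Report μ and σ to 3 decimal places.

μ ≈ 2.921, σ ≈ 0.898

If T ~ Lognormal(μ,σ) then ln T ~ Normal(μ,σ), so the p-quantile of ln T is μ + z_p·σ.
ln(12.5) = 2.526 and ln(58.7) = 4.072; z_{0.33} = -0.4399, z_{0.9} = 1.282.
σ = (4.072 − 2.526)/(1.282 − (-0.4399)) = 0.898.
μ = 2.526 − (-0.4399)·0.898 = 2.921.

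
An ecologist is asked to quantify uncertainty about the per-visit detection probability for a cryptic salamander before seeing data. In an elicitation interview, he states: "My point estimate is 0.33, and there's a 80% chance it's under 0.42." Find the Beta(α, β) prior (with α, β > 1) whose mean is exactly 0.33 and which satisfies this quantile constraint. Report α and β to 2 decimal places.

With mean 0.33 fixed, write α = 0.33s, β = 0.67s where s = α+β.
Need P(θ < 0.42) = 0.8 under Beta(0.33s, 0.67s). Normal approximation: (q−m)/√(m(1−m)/s) ≈ z_{0.8} = 0.842, so s ≈ 0.33·0.67·(0.842)²/(0.42−0.33)² = 19.3.
At s = 19.3: P(θ<0.42) ≈ 0.804. Adjusting to match 0.8 gives s ≈ 18.59.
So α = 0.33·18.59 ≈ 6.14, β = 0.67·18.59 ≈ 12.46.

α ≈ 6.14, β ≈ 12.46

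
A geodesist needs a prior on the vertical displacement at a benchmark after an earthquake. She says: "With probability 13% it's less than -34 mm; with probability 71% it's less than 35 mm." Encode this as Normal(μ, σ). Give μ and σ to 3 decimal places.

μ = 12.269, σ = 41.077

For Normal(μ,σ), the p-quantile is μ + z_p·σ. Here z_{0.13} = -1.126, z_{0.71} = 0.5534.
So -34 = μ − 1.126σ and 35 = μ + 0.5534σ.
Subtracting: σ = (35 − -34)/(0.5534 − (-1.126)) = 41.077.
Then μ = -34 − (-1.126)·41.077 = 12.269.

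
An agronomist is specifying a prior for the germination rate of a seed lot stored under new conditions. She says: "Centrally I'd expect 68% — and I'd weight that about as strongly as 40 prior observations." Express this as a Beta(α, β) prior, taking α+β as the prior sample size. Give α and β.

Under the effective-sample-size interpretation, Beta(α, β) has prior mean α/(α+β) and prior sample size α+β.
So α+β = 40 and α/(α+β) = 0.68, giving α = 0.68·40 = 27.2 and β = 40 − 27.2 = 12.8.

α = 27.2, β = 12.8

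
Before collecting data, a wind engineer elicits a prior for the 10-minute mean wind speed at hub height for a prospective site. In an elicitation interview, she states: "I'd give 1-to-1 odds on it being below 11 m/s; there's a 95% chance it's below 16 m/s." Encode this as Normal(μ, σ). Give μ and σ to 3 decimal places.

For Normal(μ,σ), the p-quantile is μ + z_p·σ. Here z_{0.5} = 0, z_{0.95} = 1.645.
So 11 = μ + 0σ and 16 = μ + 1.645σ.
Subtracting: σ = (16 − 11)/(1.645 − (0)) = 3.040.
Then μ = 11 − (0)·3.040 = 11.000.

μ = 11.000, σ = 3.040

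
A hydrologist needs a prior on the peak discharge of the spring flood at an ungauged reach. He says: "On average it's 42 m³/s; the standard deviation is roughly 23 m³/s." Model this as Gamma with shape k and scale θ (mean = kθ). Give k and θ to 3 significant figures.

For Gamma(k, scale θ): mean = kθ, variance = kθ², so CV = 1/√k.
CV = SD/mean = 23/42 = 0.5476, hence k = 1/CV² = 3.33.
Then θ = mean/k = 42/3.33 = 12.6.

k ≈ 3.33, θ ≈ 12.6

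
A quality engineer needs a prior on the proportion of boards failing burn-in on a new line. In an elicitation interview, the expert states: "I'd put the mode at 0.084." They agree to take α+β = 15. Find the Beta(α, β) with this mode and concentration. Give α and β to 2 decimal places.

α = 2.09, β = 12.91

For α,β > 1 the Beta mode is (α−1)/(α+β−2). With α+β = 15, the mode is (α−1)/13.
Set (α−1)/13 = 0.084 → α = 1 + 0.084·13 = 2.09.
β = 15 − α = 12.91.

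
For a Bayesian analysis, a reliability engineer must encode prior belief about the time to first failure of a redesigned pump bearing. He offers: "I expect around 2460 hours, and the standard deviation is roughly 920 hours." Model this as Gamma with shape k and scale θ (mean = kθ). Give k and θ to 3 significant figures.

k ≈ 7.15, θ ≈ 344

For Gamma(k, scale θ): mean = kθ, variance = kθ², so CV = 1/√k.
CV = SD/mean = 920/2460 = 0.374, hence k = 1/CV² = 7.15.
Then θ = mean/k = 2460/7.15 = 344.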